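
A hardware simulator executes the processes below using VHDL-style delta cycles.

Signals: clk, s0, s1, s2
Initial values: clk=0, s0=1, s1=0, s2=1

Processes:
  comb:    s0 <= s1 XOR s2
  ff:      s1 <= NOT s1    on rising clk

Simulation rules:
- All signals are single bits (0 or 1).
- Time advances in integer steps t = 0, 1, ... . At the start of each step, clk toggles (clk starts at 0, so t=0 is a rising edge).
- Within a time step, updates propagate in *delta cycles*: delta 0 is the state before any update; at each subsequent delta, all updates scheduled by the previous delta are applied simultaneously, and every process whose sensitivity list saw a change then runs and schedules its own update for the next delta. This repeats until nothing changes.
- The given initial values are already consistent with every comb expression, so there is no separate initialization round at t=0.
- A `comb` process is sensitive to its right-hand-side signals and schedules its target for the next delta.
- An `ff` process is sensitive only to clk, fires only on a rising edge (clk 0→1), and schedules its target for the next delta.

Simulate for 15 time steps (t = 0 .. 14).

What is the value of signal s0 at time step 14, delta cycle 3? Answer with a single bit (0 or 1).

[bits: s2,s1,clk,s0]
t=0: Δ0=1001 Δ1=1011 Δ2=1111 Δ3=1110 | 3Δ
t=1: Δ0=1110 Δ1=1100 | 1Δ
t=2: Δ0=1100 Δ1=1110 Δ2=1010 Δ3=1011 | 3Δ
t=3: Δ0=1011 Δ1=1001 | 1Δ
t=4: Δ0=1001 Δ1=1011 Δ2=1111 Δ3=1110 | 3Δ
t=5: Δ0=1110 Δ1=1100 | 1Δ
t=6: Δ0=1100 Δ1=1110 Δ2=1010 Δ3=1011 | 3Δ
t=7: Δ0=1011 Δ1=1001 | 1Δ
t=8: Δ0=1001 Δ1=1011 Δ2=1111 Δ3=1110 | 3Δ
t=9: Δ0=1110 Δ1=1100 | 1Δ
t=10: Δ0=1100 Δ1=1110 Δ2=1010 Δ3=1011 | 3Δ
t=11: Δ0=1011 Δ1=1001 | 1Δ
t=12: Δ0=1001 Δ1=1011 Δ2=1111 Δ3=1110 | 3Δ
t=13: Δ0=1110 Δ1=1100 | 1Δ
t=14: Δ0=1100 Δ1=1110 Δ2=1010 Δ3=1011 | 3Δ

1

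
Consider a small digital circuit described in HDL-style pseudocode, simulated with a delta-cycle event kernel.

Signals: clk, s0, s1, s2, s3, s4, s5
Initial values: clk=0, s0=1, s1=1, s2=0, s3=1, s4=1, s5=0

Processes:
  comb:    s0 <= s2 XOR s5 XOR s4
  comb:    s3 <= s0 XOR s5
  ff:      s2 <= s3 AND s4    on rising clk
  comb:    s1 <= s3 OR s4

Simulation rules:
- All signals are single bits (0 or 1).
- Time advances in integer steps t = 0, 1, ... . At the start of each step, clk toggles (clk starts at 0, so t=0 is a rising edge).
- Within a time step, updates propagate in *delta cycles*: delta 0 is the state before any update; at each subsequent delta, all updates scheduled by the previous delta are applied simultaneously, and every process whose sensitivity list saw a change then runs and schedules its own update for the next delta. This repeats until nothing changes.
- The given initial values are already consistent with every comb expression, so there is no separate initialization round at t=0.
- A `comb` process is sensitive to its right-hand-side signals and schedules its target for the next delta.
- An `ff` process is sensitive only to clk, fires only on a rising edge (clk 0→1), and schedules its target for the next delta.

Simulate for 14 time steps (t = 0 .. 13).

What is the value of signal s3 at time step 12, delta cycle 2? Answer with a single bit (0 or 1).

1

[bits: s2,clk,s0,s3,s4,s1,s5]
t=0: Δ0=0011110 Δ1=0111110 Δ2=1111110 Δ3=1101110 Δ4=1100110 | 4Δ
t=1: Δ0=1100110 Δ1=1000110 | 1Δ
t=2: Δ0=1000110 Δ1=1100110 Δ2=0100110 Δ3=0110110 Δ4=0111110 | 4Δ
t=3: Δ0=0111110 Δ1=0011110 | 1Δ
t=4: Δ0=0011110 Δ1=0111110 Δ2=1111110 Δ3=1101110 Δ4=1100110 | 4Δ
t=5: Δ0=1100110 Δ1=1000110 | 1Δ
t=6: Δ0=1000110 Δ1=1100110 Δ2=0100110 Δ3=0110110 Δ4=0111110 | 4Δ
t=7: Δ0=0111110 Δ1=0011110 | 1Δ
t=8: Δ0=0011110 Δ1=0111110 Δ2=1111110 Δ3=1101110 Δ4=1100110 | 4Δ
t=9: Δ0=1100110 Δ1=1000110 | 1Δ
t=10: Δ0=1000110 Δ1=1100110 Δ2=0100110 Δ3=0110110 Δ4=0111110 | 4Δ
t=11: Δ0=0111110 Δ1=0011110 | 1Δ
t=12: Δ0=0011110 Δ1=0111110 Δ2=1111110 Δ3=1101110 Δ4=1100110 | 4Δ
t=13: Δ0=1100110 Δ1=1000110 | 1Δ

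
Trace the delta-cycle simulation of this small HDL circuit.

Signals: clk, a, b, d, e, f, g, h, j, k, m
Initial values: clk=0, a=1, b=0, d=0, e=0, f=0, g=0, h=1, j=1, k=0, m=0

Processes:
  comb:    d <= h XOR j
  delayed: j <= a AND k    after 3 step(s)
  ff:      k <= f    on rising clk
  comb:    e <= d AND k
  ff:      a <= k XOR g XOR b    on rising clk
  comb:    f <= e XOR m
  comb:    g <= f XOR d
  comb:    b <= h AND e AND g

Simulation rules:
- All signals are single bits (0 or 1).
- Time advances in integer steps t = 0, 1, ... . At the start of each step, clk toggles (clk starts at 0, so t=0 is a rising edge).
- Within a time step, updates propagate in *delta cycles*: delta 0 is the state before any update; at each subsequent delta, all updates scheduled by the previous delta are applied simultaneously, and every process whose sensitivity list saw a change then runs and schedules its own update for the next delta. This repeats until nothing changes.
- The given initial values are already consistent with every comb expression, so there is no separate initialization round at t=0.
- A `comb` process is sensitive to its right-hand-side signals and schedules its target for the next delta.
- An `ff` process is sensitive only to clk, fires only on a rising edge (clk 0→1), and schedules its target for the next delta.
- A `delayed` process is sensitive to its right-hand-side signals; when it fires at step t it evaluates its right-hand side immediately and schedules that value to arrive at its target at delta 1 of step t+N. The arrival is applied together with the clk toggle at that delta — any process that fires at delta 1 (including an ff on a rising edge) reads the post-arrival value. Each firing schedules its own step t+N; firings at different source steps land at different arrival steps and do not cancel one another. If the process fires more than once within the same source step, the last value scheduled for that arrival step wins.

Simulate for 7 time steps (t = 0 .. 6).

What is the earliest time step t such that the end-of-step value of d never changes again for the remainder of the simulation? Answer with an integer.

[bits: g,d,h,f,a,j,clk,b,m,k,e]
t=0: Δ0=00101100000 Δ1=00101110000 Δ2=00100110000 | 2Δ
t=1: Δ0=00100110000 Δ1=00100100000 | 1Δ
t=2: Δ0=00100100000 Δ1=00100110000 | 1Δ
t=3: Δ0=00100110000 Δ1=00100000000 Δ2=01100000000 Δ3=11100000000 | 3Δ
t=4: Δ0=11100000000 Δ1=11100010000 Δ2=11101010000 | 2Δ
t=5: Δ0=11101010000 Δ1=11101000000 | 1Δ
t=6: Δ0=11101000000 Δ1=11101010000 | 1Δ

3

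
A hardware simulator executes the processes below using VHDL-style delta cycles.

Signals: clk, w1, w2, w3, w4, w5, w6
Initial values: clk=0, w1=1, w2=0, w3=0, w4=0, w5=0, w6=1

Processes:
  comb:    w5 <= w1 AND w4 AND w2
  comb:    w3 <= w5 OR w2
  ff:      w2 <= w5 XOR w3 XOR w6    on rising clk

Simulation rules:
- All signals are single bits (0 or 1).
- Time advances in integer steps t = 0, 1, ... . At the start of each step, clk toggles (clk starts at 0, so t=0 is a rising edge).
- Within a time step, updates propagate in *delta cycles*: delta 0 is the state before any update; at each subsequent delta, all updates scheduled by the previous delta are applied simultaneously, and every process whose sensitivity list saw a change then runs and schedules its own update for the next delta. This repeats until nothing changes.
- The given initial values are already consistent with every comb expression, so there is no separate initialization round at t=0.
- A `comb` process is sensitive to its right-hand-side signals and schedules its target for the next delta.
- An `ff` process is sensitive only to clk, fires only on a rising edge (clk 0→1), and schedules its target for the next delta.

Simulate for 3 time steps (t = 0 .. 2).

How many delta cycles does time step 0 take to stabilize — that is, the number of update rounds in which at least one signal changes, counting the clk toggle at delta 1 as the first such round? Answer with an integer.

t=0 Δ0: w1=1 w3=0 w2=0 w5=0 w6=1 clk=0 w4=0
  Δ1: clk:0→1
  Δ2: w2:0→1
  Δ3: w3:0→1
  (3Δ to stable)
t=1 Δ0: w1=1 w3=1 w2=1 w5=0 w6=1 clk=1 w4=0
  Δ1: clk:1→0
  (1Δ to stable)
t=2 Δ0: w1=1 w3=1 w2=1 w5=0 w6=1 clk=0 w4=0
  Δ1: clk:0→1
  Δ2: w2:1→0
  Δ3: w3:1→0
  (3Δ to stable)

3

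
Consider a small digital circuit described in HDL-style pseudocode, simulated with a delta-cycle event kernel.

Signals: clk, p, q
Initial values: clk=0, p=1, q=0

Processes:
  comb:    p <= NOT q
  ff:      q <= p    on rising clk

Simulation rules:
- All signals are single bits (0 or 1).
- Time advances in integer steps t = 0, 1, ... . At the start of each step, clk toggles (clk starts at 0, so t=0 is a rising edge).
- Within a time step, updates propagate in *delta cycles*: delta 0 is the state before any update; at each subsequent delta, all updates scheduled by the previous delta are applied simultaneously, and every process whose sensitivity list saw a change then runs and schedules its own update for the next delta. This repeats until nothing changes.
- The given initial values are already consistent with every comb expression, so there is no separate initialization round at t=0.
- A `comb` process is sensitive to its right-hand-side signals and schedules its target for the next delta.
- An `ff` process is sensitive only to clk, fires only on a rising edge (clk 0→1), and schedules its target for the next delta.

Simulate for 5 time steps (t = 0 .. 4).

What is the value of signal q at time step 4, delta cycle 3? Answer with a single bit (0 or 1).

t=0 Δ0: q=0 clk=0 p=1
  Δ1: clk:0→1
  Δ2: q:0→1
  Δ3: p:1→0
  (3Δ to stable)
t=1 Δ0: q=1 clk=1 p=0
  Δ1: clk:1→0
  (1Δ to stable)
t=2 Δ0: q=1 clk=0 p=0
  Δ1: clk:0→1
  Δ2: q:1→0
  Δ3: p:0→1
  (3Δ to stable)
t=3 Δ0: q=0 clk=1 p=1
  Δ1: clk:1→0
  (1Δ to stable)
t=4 Δ0: q=0 clk=0 p=1
  Δ1: clk:0→1
  Δ2: q:0→1
  Δ3: p:1→0
  (3Δ to stable)

1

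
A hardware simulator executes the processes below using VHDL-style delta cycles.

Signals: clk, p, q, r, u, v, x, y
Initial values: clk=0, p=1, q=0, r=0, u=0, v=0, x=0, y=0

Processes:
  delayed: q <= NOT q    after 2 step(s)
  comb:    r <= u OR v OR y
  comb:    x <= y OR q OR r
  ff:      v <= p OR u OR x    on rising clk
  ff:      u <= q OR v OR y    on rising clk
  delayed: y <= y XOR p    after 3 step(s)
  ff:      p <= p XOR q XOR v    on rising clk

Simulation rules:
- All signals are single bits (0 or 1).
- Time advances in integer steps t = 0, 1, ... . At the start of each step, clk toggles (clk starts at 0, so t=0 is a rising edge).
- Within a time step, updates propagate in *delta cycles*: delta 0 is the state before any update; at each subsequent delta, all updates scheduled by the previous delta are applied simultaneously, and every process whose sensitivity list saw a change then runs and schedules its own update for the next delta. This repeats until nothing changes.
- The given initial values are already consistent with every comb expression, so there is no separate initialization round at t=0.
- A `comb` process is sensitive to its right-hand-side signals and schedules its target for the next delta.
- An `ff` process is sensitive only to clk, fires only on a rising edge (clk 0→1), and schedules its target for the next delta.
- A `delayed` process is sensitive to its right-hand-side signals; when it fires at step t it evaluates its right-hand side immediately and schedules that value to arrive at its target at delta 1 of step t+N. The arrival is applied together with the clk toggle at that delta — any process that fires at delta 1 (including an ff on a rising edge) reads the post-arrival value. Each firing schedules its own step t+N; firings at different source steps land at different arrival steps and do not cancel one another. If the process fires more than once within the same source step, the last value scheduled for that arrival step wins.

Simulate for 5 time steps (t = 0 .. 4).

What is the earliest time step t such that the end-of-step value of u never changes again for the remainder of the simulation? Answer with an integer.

t0.Δ0 v=0 p=1 r=0 y=0 x=0 q=0 u=0 clk=0
t0.Δ1 v=0 p=1 r=0 y=0 x=0 q=0 u=0 clk=1
t0.Δ2 v=1 p=1 r=0 y=0 x=0 q=0 u=0 clk=1
t0.Δ3 v=1 p=1 r=1 y=0 x=0 q=0 u=0 clk=1
t0.Δ4 v=1 p=1 r=1 y=0 x=1 q=0 u=0 clk=1
t1.Δ0 v=1 p=1 r=1 y=0 x=1 q=0 u=0 clk=1
t1.Δ1 v=1 p=1 r=1 y=0 x=1 q=0 u=0 clk=0
t2.Δ0 v=1 p=1 r=1 y=0 x=1 q=0 u=0 clk=0
t2.Δ1 v=1 p=1 r=1 y=0 x=1 q=0 u=0 clk=1
t2.Δ2 v=1 p=0 r=1 y=0 x=1 q=0 u=1 clk=1
t3.Δ0 v=1 p=0 r=1 y=0 x=1 q=0 u=1 clk=1
t3.Δ1 v=1 p=0 r=1 y=0 x=1 q=0 u=1 clk=0
t4.Δ0 v=1 p=0 r=1 y=0 x=1 q=0 u=1 clk=0
t4.Δ1 v=1 p=0 r=1 y=0 x=1 q=0 u=1 clk=1
t4.Δ2 v=1 p=1 r=1 y=0 x=1 q=0 u=1 clk=1

2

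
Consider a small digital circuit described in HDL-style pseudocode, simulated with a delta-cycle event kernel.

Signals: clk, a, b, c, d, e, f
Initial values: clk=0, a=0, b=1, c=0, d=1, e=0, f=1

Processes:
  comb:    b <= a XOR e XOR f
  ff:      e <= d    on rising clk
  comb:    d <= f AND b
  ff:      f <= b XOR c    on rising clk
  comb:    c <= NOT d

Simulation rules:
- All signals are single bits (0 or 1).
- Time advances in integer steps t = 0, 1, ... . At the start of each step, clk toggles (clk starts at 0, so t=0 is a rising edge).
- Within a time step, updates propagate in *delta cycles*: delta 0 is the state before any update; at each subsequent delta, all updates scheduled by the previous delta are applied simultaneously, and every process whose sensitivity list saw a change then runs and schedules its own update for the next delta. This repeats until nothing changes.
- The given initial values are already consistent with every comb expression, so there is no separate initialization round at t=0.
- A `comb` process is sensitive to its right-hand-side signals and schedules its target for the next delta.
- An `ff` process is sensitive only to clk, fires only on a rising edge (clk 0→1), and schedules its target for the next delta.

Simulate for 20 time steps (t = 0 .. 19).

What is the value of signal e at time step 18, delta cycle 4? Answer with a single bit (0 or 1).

[bits: f,b,a,e,d,c,clk]
t=0: Δ0=1100100 Δ1=1100101 Δ2=1101101 Δ3=1001101 Δ4=1001001 Δ5=1001011 | 5Δ
t=1: Δ0=1001011 Δ1=1001010 | 1Δ
t=2: Δ0=1001010 Δ1=1001011 Δ2=1000011 Δ3=1100011 Δ4=1100111 Δ5=1100101 | 5Δ
t=3: Δ0=1100101 Δ1=1100100 | 1Δ
t=4: Δ0=1100100 Δ1=1100101 Δ2=1101101 Δ3=1001101 Δ4=1001001 Δ5=1001011 | 5Δ
t=5: Δ0=1001011 Δ1=1001010 | 1Δ
t=6: Δ0=1001010 Δ1=1001011 Δ2=1000011 Δ3=1100011 Δ4=1100111 Δ5=1100101 | 5Δ
t=7: Δ0=1100101 Δ1=1100100 | 1Δ
t=8: Δ0=1100100 Δ1=1100101 Δ2=1101101 Δ3=1001101 Δ4=1001001 Δ5=1001011 | 5Δ
t=9: Δ0=1001011 Δ1=1001010 | 1Δ
t=10: Δ0=1001010 Δ1=1001011 Δ2=1000011 Δ3=1100011 Δ4=1100111 Δ5=1100101 | 5Δ
t=11: Δ0=1100101 Δ1=1100100 | 1Δ
t=12: Δ0=1100100 Δ1=1100101 Δ2=1101101 Δ3=1001101 Δ4=1001001 Δ5=1001011 | 5Δ
t=13: Δ0=1001011 Δ1=1001010 | 1Δ
t=14: Δ0=1001010 Δ1=1001011 Δ2=1000011 Δ3=1100011 Δ4=1100111 Δ5=1100101 | 5Δ
t=15: Δ0=1100101 Δ1=1100100 | 1Δ
t=16: Δ0=1100100 Δ1=1100101 Δ2=1101101 Δ3=1001101 Δ4=1001001 Δ5=1001011 | 5Δ
t=17: Δ0=1001011 Δ1=1001010 | 1Δ
t=18: Δ0=1001010 Δ1=1001011 Δ2=1000011 Δ3=1100011 Δ4=1100111 Δ5=1100101 | 5Δ
t=19: Δ0=1100101 Δ1=1100100 | 1Δ

0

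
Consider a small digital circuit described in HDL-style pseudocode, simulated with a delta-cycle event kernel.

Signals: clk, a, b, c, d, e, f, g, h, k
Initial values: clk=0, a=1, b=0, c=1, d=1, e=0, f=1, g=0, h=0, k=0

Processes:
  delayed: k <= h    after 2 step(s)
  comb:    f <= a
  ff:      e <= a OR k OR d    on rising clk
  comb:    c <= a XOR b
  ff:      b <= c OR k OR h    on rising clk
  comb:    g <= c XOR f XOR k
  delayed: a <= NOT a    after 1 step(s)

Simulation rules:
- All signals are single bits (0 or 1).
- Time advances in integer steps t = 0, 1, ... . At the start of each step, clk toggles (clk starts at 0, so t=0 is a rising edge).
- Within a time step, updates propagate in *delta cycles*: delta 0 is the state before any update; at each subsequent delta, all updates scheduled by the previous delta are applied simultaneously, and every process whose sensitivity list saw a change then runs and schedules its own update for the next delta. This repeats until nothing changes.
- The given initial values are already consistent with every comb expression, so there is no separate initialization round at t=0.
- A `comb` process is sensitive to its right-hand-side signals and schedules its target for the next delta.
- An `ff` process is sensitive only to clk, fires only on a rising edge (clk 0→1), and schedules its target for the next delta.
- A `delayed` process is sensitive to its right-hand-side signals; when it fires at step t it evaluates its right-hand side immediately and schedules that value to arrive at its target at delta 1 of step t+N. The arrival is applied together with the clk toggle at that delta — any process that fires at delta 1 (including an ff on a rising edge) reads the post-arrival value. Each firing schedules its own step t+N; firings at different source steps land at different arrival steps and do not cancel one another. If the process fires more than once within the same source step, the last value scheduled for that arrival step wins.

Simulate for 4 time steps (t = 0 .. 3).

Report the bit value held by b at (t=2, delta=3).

0

[bits: clk,h,d,e,g,k,f,a,b,c]
t=0: Δ0=0010001101 Δ1=1010001101 Δ2=1011001111 Δ3=1011001110 Δ4=1011101110 | 4Δ
t=1: Δ0=1011101110 Δ1=0011101110 | 1Δ
t=2: Δ0=0011101110 Δ1=1011101110 Δ2=1011101100 Δ3=1011101101 Δ4=1011001101 | 4Δ
t=3: Δ0=1011001101 Δ1=0011001101 | 1Δ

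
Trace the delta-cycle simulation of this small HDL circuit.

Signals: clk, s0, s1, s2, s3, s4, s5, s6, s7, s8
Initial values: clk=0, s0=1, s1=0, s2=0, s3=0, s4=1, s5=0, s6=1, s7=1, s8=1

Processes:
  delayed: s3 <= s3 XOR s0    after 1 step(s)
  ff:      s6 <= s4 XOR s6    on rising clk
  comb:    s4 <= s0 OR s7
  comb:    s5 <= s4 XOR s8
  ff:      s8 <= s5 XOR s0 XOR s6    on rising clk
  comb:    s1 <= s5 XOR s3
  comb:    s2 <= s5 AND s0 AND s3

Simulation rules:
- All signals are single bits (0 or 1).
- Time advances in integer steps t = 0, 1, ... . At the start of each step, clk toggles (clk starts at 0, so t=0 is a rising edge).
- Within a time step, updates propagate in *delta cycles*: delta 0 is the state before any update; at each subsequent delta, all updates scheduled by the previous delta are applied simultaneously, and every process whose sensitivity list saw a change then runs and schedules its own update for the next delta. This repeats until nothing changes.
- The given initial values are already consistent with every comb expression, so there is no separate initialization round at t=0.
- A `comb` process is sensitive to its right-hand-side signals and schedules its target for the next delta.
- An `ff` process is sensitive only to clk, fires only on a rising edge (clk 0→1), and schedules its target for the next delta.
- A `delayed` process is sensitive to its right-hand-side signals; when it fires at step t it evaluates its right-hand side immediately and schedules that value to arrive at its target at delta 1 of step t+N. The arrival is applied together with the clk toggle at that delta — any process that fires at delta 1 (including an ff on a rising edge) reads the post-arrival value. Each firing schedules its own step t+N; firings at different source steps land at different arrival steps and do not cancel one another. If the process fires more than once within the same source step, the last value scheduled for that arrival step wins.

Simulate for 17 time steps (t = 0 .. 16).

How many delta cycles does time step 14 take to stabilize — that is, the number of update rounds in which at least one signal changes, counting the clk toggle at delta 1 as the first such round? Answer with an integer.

t=0 Δ0: s4=1 s5=0 s1=0 s0=1 s3=0 s2=0 clk=0 s7=1 s6=1 s8=1
  Δ1: clk:0→1
  Δ2: s6:1→0, s8:1→0
  Δ3: s5:0→1
  Δ4: s1:0→1
  (4Δ to stable)
t=1 Δ0: s4=1 s5=1 s1=1 s0=1 s3=0 s2=0 clk=1 s7=1 s6=0 s8=0
  Δ1: clk:1→0
  (1Δ to stable)
t=2 Δ0: s4=1 s5=1 s1=1 s0=1 s3=0 s2=0 clk=0 s7=1 s6=0 s8=0
  Δ1: clk:0→1
  Δ2: s6:0→1
  (2Δ to stable)
t=3 Δ0: s4=1 s5=1 s1=1 s0=1 s3=0 s2=0 clk=1 s7=1 s6=1 s8=0
  Δ1: clk:1→0
  (1Δ to stable)
t=4 Δ0: s4=1 s5=1 s1=1 s0=1 s3=0 s2=0 clk=0 s7=1 s6=1 s8=0
  Δ1: clk:0→1
  Δ2: s6:1→0, s8:0→1
  Δ3: s5:1→0
  Δ4: s1:1→0
  (4Δ to stable)
t=5 Δ0: s4=1 s5=0 s1=0 s0=1 s3=0 s2=0 clk=1 s7=1 s6=0 s8=1
  Δ1: clk:1→0
  (1Δ to stable)
t=6 Δ0: s4=1 s5=0 s1=0 s0=1 s3=0 s2=0 clk=0 s7=1 s6=0 s8=1
  Δ1: clk:0→1
  Δ2: s6:0→1
  (2Δ to stable)
t=7 Δ0: s4=1 s5=0 s1=0 s0=1 s3=0 s2=0 clk=1 s7=1 s6=1 s8=1
  Δ1: clk:1→0
  (1Δ to stable)
t=8 Δ0: s4=1 s5=0 s1=0 s0=1 s3=0 s2=0 clk=0 s7=1 s6=1 s8=1
  Δ1: clk:0→1
  Δ2: s6:1→0, s8:1→0
  Δ3: s5:0→1
  Δ4: s1:0→1
  (4Δ to stable)
t=9 Δ0: s4=1 s5=1 s1=1 s0=1 s3=0 s2=0 clk=1 s7=1 s6=0 s8=0
  Δ1: clk:1→0
  (1Δ to stable)
t=10 Δ0: s4=1 s5=1 s1=1 s0=1 s3=0 s2=0 clk=0 s7=1 s6=0 s8=0
  Δ1: clk:0→1
  Δ2: s6:0→1
  (2Δ to stable)
t=11 Δ0: s4=1 s5=1 s1=1 s0=1 s3=0 s2=0 clk=1 s7=1 s6=1 s8=0
  Δ1: clk:1→0
  (1Δ to stable)
t=12 Δ0: s4=1 s5=1 s1=1 s0=1 s3=0 s2=0 clk=0 s7=1 s6=1 s8=0
  Δ1: clk:0→1
  Δ2: s6:1→0, s8:0→1
  Δ3: s5:1→0
  Δ4: s1:1→0
  (4Δ to stable)
t=13 Δ0: s4=1 s5=0 s1=0 s0=1 s3=0 s2=0 clk=1 s7=1 s6=0 s8=1
  Δ1: clk:1→0
  (1Δ to stable)
t=14 Δ0: s4=1 s5=0 s1=0 s0=1 s3=0 s2=0 clk=0 s7=1 s6=0 s8=1
  Δ1: clk:0→1
  Δ2: s6:0→1
  (2Δ to stable)
t=15 Δ0: s4=1 s5=0 s1=0 s0=1 s3=0 s2=0 clk=1 s7=1 s6=1 s8=1
  Δ1: clk:1→0
  (1Δ to stable)
t=16 Δ0: s4=1 s5=0 s1=0 s0=1 s3=0 s2=0 clk=0 s7=1 s6=1 s8=1
  Δ1: clk:0→1
  Δ2: s6:1→0, s8:1→0
  Δ3: s5:0→1
  Δ4: s1:0→1
  (4Δ to stable)

2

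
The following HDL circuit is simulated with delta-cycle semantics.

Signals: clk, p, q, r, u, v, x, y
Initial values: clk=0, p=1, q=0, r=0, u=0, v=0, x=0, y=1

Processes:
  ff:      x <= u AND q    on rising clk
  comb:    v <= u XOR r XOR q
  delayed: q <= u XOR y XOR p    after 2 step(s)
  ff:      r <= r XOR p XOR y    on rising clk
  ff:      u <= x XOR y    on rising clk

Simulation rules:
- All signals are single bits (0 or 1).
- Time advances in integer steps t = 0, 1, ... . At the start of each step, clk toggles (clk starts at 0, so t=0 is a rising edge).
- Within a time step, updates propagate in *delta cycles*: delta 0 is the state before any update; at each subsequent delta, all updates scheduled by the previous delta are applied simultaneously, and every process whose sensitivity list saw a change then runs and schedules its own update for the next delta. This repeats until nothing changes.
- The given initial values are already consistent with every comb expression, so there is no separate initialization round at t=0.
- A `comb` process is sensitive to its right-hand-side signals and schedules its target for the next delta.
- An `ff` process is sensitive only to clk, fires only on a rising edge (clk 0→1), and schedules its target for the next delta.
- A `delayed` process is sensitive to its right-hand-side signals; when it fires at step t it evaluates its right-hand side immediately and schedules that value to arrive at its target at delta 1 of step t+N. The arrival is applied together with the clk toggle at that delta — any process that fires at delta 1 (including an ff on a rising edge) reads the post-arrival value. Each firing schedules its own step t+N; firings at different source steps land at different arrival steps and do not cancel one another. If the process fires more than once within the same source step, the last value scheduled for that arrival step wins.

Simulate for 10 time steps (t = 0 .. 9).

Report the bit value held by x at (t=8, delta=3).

0

[bits: q,y,r,u,clk,p,v,x]
t=0: Δ0=01000100 Δ1=01001100 Δ2=01011100 Δ3=01011110 | 3Δ
t=1: Δ0=01011110 Δ1=01010110 | 1Δ
t=2: Δ0=01010110 Δ1=11011110 Δ2=11011101 | 2Δ
t=3: Δ0=11011101 Δ1=11010101 | 1Δ
t=4: Δ0=11010101 Δ1=11011101 Δ2=11001101 Δ3=11001111 | 3Δ
t=5: Δ0=11001111 Δ1=11000111 | 1Δ
t=6: Δ0=11000111 Δ1=01001111 Δ2=01001100 | 2Δ
t=7: Δ0=01001100 Δ1=01000100 | 1Δ
t=8: Δ0=01000100 Δ1=01001100 Δ2=01011100 Δ3=01011110 | 3Δ
t=9: Δ0=01011110 Δ1=01010110 | 1Δ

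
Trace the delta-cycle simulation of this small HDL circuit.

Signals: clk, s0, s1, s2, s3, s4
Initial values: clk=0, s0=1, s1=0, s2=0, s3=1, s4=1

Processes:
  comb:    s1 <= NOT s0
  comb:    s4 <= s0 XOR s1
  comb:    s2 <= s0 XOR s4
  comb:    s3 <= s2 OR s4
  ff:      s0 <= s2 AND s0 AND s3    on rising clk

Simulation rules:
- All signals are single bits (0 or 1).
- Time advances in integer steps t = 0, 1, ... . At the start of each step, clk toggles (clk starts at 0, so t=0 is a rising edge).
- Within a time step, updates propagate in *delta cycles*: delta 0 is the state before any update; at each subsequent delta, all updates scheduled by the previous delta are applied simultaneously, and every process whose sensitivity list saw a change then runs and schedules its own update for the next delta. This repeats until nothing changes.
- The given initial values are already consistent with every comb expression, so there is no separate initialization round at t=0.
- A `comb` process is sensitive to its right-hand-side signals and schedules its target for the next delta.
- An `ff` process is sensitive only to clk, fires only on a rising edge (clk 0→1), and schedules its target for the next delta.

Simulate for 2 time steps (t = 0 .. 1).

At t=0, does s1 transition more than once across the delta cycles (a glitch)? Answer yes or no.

[bits: s3,clk,s2,s1,s0,s4]
t=0: Δ0=100011 Δ1=110011 Δ2=110001 Δ3=111100 Δ4=110101 Δ5=111101 | 5Δ
t=1: Δ0=111101 Δ1=101101 | 1Δ

no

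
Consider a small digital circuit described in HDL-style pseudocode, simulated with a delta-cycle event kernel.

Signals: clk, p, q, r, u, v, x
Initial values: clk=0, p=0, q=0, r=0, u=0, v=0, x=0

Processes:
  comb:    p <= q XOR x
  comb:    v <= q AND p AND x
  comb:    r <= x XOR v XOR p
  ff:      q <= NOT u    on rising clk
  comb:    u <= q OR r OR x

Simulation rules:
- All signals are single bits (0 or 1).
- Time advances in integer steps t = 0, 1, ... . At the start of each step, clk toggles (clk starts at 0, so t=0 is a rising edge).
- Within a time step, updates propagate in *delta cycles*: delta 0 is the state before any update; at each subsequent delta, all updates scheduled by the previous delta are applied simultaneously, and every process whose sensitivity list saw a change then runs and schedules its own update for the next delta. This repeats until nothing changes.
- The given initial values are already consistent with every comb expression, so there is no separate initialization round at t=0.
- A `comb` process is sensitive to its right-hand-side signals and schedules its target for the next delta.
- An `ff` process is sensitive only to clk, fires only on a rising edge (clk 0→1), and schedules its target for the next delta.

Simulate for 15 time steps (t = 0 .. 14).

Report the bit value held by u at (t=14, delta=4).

t0.Δ0 q=0 r=0 p=0 clk=0 x=0 v=0 u=0
t0.Δ1 q=0 r=0 p=0 clk=1 x=0 v=0 u=0
t0.Δ2 q=1 r=0 p=0 clk=1 x=0 v=0 u=0
t0.Δ3 q=1 r=0 p=1 clk=1 x=0 v=0 u=1
t0.Δ4 q=1 r=1 p=1 clk=1 x=0 v=0 u=1
t1.Δ0 q=1 r=1 p=1 clk=1 x=0 v=0 u=1
t1.Δ1 q=1 r=1 p=1 clk=0 x=0 v=0 u=1
t2.Δ0 q=1 r=1 p=1 clk=0 x=0 v=0 u=1
t2.Δ1 q=1 r=1 p=1 clk=1 x=0 v=0 u=1
t2.Δ2 q=0 r=1 p=1 clk=1 x=0 v=0 u=1
t2.Δ3 q=0 r=1 p=0 clk=1 x=0 v=0 u=1
t2.Δ4 q=0 r=0 p=0 clk=1 x=0 v=0 u=1
t2.Δ5 q=0 r=0 p=0 clk=1 x=0 v=0 u=0
t3.Δ0 q=0 r=0 p=0 clk=1 x=0 v=0 u=0
t3.Δ1 q=0 r=0 p=0 clk=0 x=0 v=0 u=0
t4.Δ0 q=0 r=0 p=0 clk=0 x=0 v=0 u=0
t4.Δ1 q=0 r=0 p=0 clk=1 x=0 v=0 u=0
t4.Δ2 q=1 r=0 p=0 clk=1 x=0 v=0 u=0
t4.Δ3 q=1 r=0 p=1 clk=1 x=0 v=0 u=1
t4.Δ4 q=1 r=1 p=1 clk=1 x=0 v=0 u=1
t5.Δ0 q=1 r=1 p=1 clk=1 x=0 v=0 u=1
t5.Δ1 q=1 r=1 p=1 clk=0 x=0 v=0 u=1
t6.Δ0 q=1 r=1 p=1 clk=0 x=0 v=0 u=1
t6.Δ1 q=1 r=1 p=1 clk=1 x=0 v=0 u=1
t6.Δ2 q=0 r=1 p=1 clk=1 x=0 v=0 u=1
t6.Δ3 q=0 r=1 p=0 clk=1 x=0 v=0 u=1
t6.Δ4 q=0 r=0 p=0 clk=1 x=0 v=0 u=1
t6.Δ5 q=0 r=0 p=0 clk=1 x=0 v=0 u=0
t7.Δ0 q=0 r=0 p=0 clk=1 x=0 v=0 u=0
t7.Δ1 q=0 r=0 p=0 clk=0 x=0 v=0 u=0
t8.Δ0 q=0 r=0 p=0 clk=0 x=0 v=0 u=0
t8.Δ1 q=0 r=0 p=0 clk=1 x=0 v=0 u=0
t8.Δ2 q=1 r=0 p=0 clk=1 x=0 v=0 u=0
t8.Δ3 q=1 r=0 p=1 clk=1 x=0 v=0 u=1
t8.Δ4 q=1 r=1 p=1 clk=1 x=0 v=0 u=1
t9.Δ0 q=1 r=1 p=1 clk=1 x=0 v=0 u=1
t9.Δ1 q=1 r=1 p=1 clk=0 x=0 v=0 u=1
t10.Δ0 q=1 r=1 p=1 clk=0 x=0 v=0 u=1
t10.Δ1 q=1 r=1 p=1 clk=1 x=0 v=0 u=1
t10.Δ2 q=0 r=1 p=1 clk=1 x=0 v=0 u=1
t10.Δ3 q=0 r=1 p=0 clk=1 x=0 v=0 u=1
t10.Δ4 q=0 r=0 p=0 clk=1 x=0 v=0 u=1
t10.Δ5 q=0 r=0 p=0 clk=1 x=0 v=0 u=0
t11.Δ0 q=0 r=0 p=0 clk=1 x=0 v=0 u=0
t11.Δ1 q=0 r=0 p=0 clk=0 x=0 v=0 u=0
t12.Δ0 q=0 r=0 p=0 clk=0 x=0 v=0 u=0
t12.Δ1 q=0 r=0 p=0 clk=1 x=0 v=0 u=0
t12.Δ2 q=1 r=0 p=0 clk=1 x=0 v=0 u=0
t12.Δ3 q=1 r=0 p=1 clk=1 x=0 v=0 u=1
t12.Δ4 q=1 r=1 p=1 clk=1 x=0 v=0 u=1
t13.Δ0 q=1 r=1 p=1 clk=1 x=0 v=0 u=1
t13.Δ1 q=1 r=1 p=1 clk=0 x=0 v=0 u=1
t14.Δ0 q=1 r=1 p=1 clk=0 x=0 v=0 u=1
t14.Δ1 q=1 r=1 p=1 clk=1 x=0 v=0 u=1
t14.Δ2 q=0 r=1 p=1 clk=1 x=0 v=0 u=1
t14.Δ3 q=0 r=1 p=0 clk=1 x=0 v=0 u=1
t14.Δ4 q=0 r=0 p=0 clk=1 x=0 v=0 u=1
t14.Δ5 q=0 r=0 p=0 clk=1 x=0 v=0 u=0

1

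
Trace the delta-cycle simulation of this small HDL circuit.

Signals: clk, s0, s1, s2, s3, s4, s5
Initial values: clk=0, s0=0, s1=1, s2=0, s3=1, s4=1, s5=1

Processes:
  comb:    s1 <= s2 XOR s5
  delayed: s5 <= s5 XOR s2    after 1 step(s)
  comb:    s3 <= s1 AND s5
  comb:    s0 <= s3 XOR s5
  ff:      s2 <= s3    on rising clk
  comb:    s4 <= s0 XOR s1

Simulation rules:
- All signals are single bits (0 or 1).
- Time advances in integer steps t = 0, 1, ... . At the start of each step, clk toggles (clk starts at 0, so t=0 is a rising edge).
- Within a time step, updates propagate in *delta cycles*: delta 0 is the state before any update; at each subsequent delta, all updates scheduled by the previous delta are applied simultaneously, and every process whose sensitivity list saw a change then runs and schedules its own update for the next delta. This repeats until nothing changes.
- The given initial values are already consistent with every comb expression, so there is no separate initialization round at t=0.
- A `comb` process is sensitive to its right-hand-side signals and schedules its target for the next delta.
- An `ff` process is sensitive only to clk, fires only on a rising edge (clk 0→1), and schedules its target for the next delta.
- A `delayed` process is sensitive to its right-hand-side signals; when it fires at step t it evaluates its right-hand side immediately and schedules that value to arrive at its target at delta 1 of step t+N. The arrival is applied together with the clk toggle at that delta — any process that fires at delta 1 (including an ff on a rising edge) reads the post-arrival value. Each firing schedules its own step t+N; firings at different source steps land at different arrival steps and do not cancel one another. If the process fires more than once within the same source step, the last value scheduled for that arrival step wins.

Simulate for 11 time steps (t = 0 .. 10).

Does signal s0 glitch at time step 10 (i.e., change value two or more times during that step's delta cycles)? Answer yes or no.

t0.Δ0 s5=1 s4=1 s1=1 s2=0 s3=1 s0=0 clk=0
t0.Δ1 s5=1 s4=1 s1=1 s2=0 s3=1 s0=0 clk=1
t0.Δ2 s5=1 s4=1 s1=1 s2=1 s3=1 s0=0 clk=1
t0.Δ3 s5=1 s4=1 s1=0 s2=1 s3=1 s0=0 clk=1
t0.Δ4 s5=1 s4=0 s1=0 s2=1 s3=0 s0=0 clk=1
t0.Δ5 s5=1 s4=0 s1=0 s2=1 s3=0 s0=1 clk=1
t0.Δ6 s5=1 s4=1 s1=0 s2=1 s3=0 s0=1 clk=1
t1.Δ0 s5=1 s4=1 s1=0 s2=1 s3=0 s0=1 clk=1
t1.Δ1 s5=0 s4=1 s1=0 s2=1 s3=0 s0=1 clk=0
t1.Δ2 s5=0 s4=1 s1=1 s2=1 s3=0 s0=0 clk=0
t2.Δ0 s5=0 s4=1 s1=1 s2=1 s3=0 s0=0 clk=0
t2.Δ1 s5=1 s4=1 s1=1 s2=1 s3=0 s0=0 clk=1
t2.Δ2 s5=1 s4=1 s1=0 s2=0 s3=1 s0=1 clk=1
t2.Δ3 s5=1 s4=1 s1=1 s2=0 s3=0 s0=0 clk=1
t2.Δ4 s5=1 s4=1 s1=1 s2=0 s3=1 s0=1 clk=1
t2.Δ5 s5=1 s4=0 s1=1 s2=0 s3=1 s0=0 clk=1
t2.Δ6 s5=1 s4=1 s1=1 s2=0 s3=1 s0=0 clk=1
t3.Δ0 s5=1 s4=1 s1=1 s2=0 s3=1 s0=0 clk=1
t3.Δ1 s5=1 s4=1 s1=1 s2=0 s3=1 s0=0 clk=0
t4.Δ0 s5=1 s4=1 s1=1 s2=0 s3=1 s0=0 clk=0
t4.Δ1 s5=1 s4=1 s1=1 s2=0 s3=1 s0=0 clk=1
t4.Δ2 s5=1 s4=1 s1=1 s2=1 s3=1 s0=0 clk=1
t4.Δ3 s5=1 s4=1 s1=0 s2=1 s3=1 s0=0 clk=1
t4.Δ4 s5=1 s4=0 s1=0 s2=1 s3=0 s0=0 clk=1
t4.Δ5 s5=1 s4=0 s1=0 s2=1 s3=0 s0=1 clk=1
t4.Δ6 s5=1 s4=1 s1=0 s2=1 s3=0 s0=1 clk=1
t5.Δ0 s5=1 s4=1 s1=0 s2=1 s3=0 s0=1 clk=1
t5.Δ1 s5=0 s4=1 s1=0 s2=1 s3=0 s0=1 clk=0
t5.Δ2 s5=0 s4=1 s1=1 s2=1 s3=0 s0=0 clk=0
t6.Δ0 s5=0 s4=1 s1=1 s2=1 s3=0 s0=0 clk=0
t6.Δ1 s5=1 s4=1 s1=1 s2=1 s3=0 s0=0 clk=1
t6.Δ2 s5=1 s4=1 s1=0 s2=0 s3=1 s0=1 clk=1
t6.Δ3 s5=1 s4=1 s1=1 s2=0 s3=0 s0=0 clk=1
t6.Δ4 s5=1 s4=1 s1=1 s2=0 s3=1 s0=1 clk=1
t6.Δ5 s5=1 s4=0 s1=1 s2=0 s3=1 s0=0 clk=1
t6.Δ6 s5=1 s4=1 s1=1 s2=0 s3=1 s0=0 clk=1
t7.Δ0 s5=1 s4=1 s1=1 s2=0 s3=1 s0=0 clk=1
t7.Δ1 s5=1 s4=1 s1=1 s2=0 s3=1 s0=0 clk=0
t8.Δ0 s5=1 s4=1 s1=1 s2=0 s3=1 s0=0 clk=0
t8.Δ1 s5=1 s4=1 s1=1 s2=0 s3=1 s0=0 clk=1
t8.Δ2 s5=1 s4=1 s1=1 s2=1 s3=1 s0=0 clk=1
t8.Δ3 s5=1 s4=1 s1=0 s2=1 s3=1 s0=0 clk=1
t8.Δ4 s5=1 s4=0 s1=0 s2=1 s3=0 s0=0 clk=1
t8.Δ5 s5=1 s4=0 s1=0 s2=1 s3=0 s0=1 clk=1
t8.Δ6 s5=1 s4=1 s1=0 s2=1 s3=0 s0=1 clk=1
t9.Δ0 s5=1 s4=1 s1=0 s2=1 s3=0 s0=1 clk=1
t9.Δ1 s5=0 s4=1 s1=0 s2=1 s3=0 s0=1 clk=0
t9.Δ2 s5=0 s4=1 s1=1 s2=1 s3=0 s0=0 clk=0
t10.Δ0 s5=0 s4=1 s1=1 s2=1 s3=0 s0=0 clk=0
t10.Δ1 s5=1 s4=1 s1=1 s2=1 s3=0 s0=0 clk=1
t10.Δ2 s5=1 s4=1 s1=0 s2=0 s3=1 s0=1 clk=1
t10.Δ3 s5=1 s4=1 s1=1 s2=0 s3=0 s0=0 clk=1
t10.Δ4 s5=1 s4=1 s1=1 s2=0 s3=1 s0=1 clk=1
t10.Δ5 s5=1 s4=0 s1=1 s2=0 s3=1 s0=0 clk=1
t10.Δ6 s5=1 s4=1 s1=1 s2=0 s3=1 s0=0 clk=1

yes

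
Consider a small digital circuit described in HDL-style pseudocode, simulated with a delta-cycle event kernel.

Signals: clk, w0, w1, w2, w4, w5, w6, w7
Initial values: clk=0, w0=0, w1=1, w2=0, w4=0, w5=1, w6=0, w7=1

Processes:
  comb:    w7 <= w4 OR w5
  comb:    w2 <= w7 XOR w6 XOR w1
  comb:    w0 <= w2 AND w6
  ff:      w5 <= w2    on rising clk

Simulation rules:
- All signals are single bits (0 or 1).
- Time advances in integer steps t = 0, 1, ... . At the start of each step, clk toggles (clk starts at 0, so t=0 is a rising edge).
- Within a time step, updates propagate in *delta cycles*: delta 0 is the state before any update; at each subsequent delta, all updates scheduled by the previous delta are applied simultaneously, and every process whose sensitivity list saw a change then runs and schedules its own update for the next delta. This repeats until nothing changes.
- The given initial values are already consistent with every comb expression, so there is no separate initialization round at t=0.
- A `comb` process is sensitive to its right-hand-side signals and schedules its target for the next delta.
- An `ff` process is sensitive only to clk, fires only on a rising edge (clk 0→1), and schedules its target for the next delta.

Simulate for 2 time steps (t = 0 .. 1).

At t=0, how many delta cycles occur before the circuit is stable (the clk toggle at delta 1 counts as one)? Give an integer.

[bits: w5,w2,w1,w7,w4,w6,w0,clk]
t=0: Δ0=10110000 Δ1=10110001 Δ2=00110001 Δ3=00100001 Δ4=01100001 | 4Δ
t=1: Δ0=01100001 Δ1=01100000 | 1Δ

4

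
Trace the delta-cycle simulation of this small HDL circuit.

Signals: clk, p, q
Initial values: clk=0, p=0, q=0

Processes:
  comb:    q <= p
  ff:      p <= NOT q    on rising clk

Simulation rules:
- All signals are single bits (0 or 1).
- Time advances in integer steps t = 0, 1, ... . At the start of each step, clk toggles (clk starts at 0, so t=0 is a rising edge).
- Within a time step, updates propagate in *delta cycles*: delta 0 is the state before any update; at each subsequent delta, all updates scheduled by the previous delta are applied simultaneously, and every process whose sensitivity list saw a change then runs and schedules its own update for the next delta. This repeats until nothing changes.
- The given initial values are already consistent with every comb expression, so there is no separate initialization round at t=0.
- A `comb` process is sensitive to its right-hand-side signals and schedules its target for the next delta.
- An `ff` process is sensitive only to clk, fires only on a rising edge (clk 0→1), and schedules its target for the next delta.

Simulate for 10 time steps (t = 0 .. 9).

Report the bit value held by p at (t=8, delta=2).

1

t0.Δ0 clk=0 p=0 q=0
t0.Δ1 clk=1 p=0 q=0
t0.Δ2 clk=1 p=1 q=0
t0.Δ3 clk=1 p=1 q=1
t1.Δ0 clk=1 p=1 q=1
t1.Δ1 clk=0 p=1 q=1
t2.Δ0 clk=0 p=1 q=1
t2.Δ1 clk=1 p=1 q=1
t2.Δ2 clk=1 p=0 q=1
t2.Δ3 clk=1 p=0 q=0
t3.Δ0 clk=1 p=0 q=0
t3.Δ1 clk=0 p=0 q=0
t4.Δ0 clk=0 p=0 q=0
t4.Δ1 clk=1 p=0 q=0
t4.Δ2 clk=1 p=1 q=0
t4.Δ3 clk=1 p=1 q=1
t5.Δ0 clk=1 p=1 q=1
t5.Δ1 clk=0 p=1 q=1
t6.Δ0 clk=0 p=1 q=1
t6.Δ1 clk=1 p=1 q=1
t6.Δ2 clk=1 p=0 q=1
t6.Δ3 clk=1 p=0 q=0
t7.Δ0 clk=1 p=0 q=0
t7.Δ1 clk=0 p=0 q=0
t8.Δ0 clk=0 p=0 q=0
t8.Δ1 clk=1 p=0 q=0
t8.Δ2 clk=1 p=1 q=0
t8.Δ3 clk=1 p=1 q=1
t9.Δ0 clk=1 p=1 q=1
t9.Δ1 clk=0 p=1 q=1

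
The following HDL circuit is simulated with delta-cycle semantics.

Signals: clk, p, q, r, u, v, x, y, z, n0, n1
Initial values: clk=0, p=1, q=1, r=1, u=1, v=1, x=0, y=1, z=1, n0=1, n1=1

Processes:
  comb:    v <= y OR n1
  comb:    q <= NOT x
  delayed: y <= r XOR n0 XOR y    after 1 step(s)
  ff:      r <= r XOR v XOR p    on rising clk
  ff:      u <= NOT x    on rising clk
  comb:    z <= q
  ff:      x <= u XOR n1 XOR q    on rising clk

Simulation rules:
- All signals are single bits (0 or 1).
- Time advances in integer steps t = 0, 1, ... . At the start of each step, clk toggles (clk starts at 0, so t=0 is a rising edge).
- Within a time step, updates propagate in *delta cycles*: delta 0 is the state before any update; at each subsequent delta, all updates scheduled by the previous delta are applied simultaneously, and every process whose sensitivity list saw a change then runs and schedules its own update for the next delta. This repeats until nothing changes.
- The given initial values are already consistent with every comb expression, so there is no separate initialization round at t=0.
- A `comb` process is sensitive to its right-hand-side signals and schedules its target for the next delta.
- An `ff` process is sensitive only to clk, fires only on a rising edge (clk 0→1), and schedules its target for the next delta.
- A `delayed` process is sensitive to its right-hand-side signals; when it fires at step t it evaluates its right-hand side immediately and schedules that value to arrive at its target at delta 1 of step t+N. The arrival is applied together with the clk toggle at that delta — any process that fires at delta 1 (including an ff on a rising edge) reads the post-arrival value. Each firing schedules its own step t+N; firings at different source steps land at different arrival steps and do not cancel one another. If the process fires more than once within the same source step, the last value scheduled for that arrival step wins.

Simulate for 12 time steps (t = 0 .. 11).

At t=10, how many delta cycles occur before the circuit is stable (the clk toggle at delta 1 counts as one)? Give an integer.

2

[bits: v,u,q,clk,z,y,p,n1,x,r,n0]
t=0: Δ0=11101111011 Δ1=11111111011 Δ2=11111111111 Δ3=11011111111 Δ4=11010111111 | 4Δ
t=1: Δ0=11010111111 Δ1=11000111111 | 1Δ
t=2: Δ0=11000111111 Δ1=11010111111 Δ2=10010111011 Δ3=10110111011 Δ4=10111111011 | 4Δ
t=3: Δ0=10111111011 Δ1=10101111011 | 1Δ
t=4: Δ0=10101111011 Δ1=10111111011 Δ2=11111111011 | 2Δ
t=5: Δ0=11111111011 Δ1=11101111011 | 1Δ
t=6: Δ0=11101111011 Δ1=11111111011 Δ2=11111111111 Δ3=11011111111 Δ4=11010111111 | 4Δ
t=7: Δ0=11010111111 Δ1=11000111111 | 1Δ
t=8: Δ0=11000111111 Δ1=11010111111 Δ2=10010111011 Δ3=10110111011 Δ4=10111111011 | 4Δ
t=9: Δ0=10111111011 Δ1=10101111011 | 1Δ
t=10: Δ0=10101111011 Δ1=10111111011 Δ2=11111111011 | 2Δ
t=11: Δ0=11111111011 Δ1=11101111011 | 1Δ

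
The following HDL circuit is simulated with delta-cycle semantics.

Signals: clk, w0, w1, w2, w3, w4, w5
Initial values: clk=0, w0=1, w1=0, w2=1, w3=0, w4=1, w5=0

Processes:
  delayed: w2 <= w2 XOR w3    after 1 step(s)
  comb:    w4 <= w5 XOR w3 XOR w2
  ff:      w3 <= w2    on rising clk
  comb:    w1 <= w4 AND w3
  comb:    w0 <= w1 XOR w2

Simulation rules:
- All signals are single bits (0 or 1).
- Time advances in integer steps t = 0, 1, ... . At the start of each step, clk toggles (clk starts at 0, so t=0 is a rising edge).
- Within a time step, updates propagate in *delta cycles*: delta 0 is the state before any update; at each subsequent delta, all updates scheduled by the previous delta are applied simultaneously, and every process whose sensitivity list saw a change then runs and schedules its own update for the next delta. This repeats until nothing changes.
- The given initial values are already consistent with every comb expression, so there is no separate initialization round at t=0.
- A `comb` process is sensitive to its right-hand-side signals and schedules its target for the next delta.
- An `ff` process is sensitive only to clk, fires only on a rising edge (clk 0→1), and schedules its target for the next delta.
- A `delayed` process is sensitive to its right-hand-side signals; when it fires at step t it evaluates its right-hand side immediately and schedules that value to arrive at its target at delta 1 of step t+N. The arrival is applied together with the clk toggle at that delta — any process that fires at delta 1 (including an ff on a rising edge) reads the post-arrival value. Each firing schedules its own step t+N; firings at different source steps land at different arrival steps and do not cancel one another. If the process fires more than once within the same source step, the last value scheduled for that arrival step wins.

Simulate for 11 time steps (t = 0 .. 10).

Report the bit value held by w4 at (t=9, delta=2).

1

[bits: w2,w5,w4,clk,w3,w0,w1]
t=0: Δ0=1010010 Δ1=1011010 Δ2=1011110 Δ3=1001111 Δ4=1001100 Δ5=1001110 | 5Δ
t=1: Δ0=1001110 Δ1=0000110 Δ2=0010100 Δ3=0010101 Δ4=0010111 | 4Δ
t=2: Δ0=0010111 Δ1=1011111 Δ2=1001101 Δ3=1001100 Δ4=1001110 | 4Δ
t=3: Δ0=1001110 Δ1=0000110 Δ2=0010100 Δ3=0010101 Δ4=0010111 | 4Δ
t=4: Δ0=0010111 Δ1=1011111 Δ2=1001101 Δ3=1001100 Δ4=1001110 | 4Δ
t=5: Δ0=1001110 Δ1=0000110 Δ2=0010100 Δ3=0010101 Δ4=0010111 | 4Δ
t=6: Δ0=0010111 Δ1=1011111 Δ2=1001101 Δ3=1001100 Δ4=1001110 | 4Δ
t=7: Δ0=1001110 Δ1=0000110 Δ2=0010100 Δ3=0010101 Δ4=0010111 | 4Δ
t=8: Δ0=0010111 Δ1=1011111 Δ2=1001101 Δ3=1001100 Δ4=1001110 | 4Δ
t=9: Δ0=1001110 Δ1=0000110 Δ2=0010100 Δ3=0010101 Δ4=0010111 | 4Δ
t=10: Δ0=0010111 Δ1=1011111 Δ2=1001101 Δ3=1001100 Δ4=1001110 | 4Δ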